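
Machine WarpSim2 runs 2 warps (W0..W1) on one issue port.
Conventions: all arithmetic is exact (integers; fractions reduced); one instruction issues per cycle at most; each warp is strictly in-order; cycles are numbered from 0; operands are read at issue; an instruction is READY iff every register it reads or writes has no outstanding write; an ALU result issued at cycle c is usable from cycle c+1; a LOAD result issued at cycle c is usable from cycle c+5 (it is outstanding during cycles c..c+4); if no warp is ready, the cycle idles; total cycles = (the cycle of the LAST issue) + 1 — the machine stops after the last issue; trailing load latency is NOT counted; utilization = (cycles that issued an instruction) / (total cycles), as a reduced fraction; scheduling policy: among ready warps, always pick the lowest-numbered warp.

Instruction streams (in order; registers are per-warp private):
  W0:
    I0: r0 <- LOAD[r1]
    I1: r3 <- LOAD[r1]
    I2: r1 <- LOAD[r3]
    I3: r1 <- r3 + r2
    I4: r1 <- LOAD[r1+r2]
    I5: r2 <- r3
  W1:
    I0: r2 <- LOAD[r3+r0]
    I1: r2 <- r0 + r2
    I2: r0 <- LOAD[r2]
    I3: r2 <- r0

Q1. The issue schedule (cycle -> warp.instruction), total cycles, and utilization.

cycle 0: W0.I0
cycle 1: W0.I1
cycle 2: W1.I0
cycle 3: idle
cycle 4: idle
cycle 5: idle
cycle 6: W0.I2
cycle 7: W1.I1
cycle 8: W1.I2
cycle 9: idle
cycle 10: idle
cycle 11: W0.I3
cycle 12: W0.I4
cycle 13: W0.I5
cycle 14: W1.I3

Answer: 15 cycles, utilization 2/3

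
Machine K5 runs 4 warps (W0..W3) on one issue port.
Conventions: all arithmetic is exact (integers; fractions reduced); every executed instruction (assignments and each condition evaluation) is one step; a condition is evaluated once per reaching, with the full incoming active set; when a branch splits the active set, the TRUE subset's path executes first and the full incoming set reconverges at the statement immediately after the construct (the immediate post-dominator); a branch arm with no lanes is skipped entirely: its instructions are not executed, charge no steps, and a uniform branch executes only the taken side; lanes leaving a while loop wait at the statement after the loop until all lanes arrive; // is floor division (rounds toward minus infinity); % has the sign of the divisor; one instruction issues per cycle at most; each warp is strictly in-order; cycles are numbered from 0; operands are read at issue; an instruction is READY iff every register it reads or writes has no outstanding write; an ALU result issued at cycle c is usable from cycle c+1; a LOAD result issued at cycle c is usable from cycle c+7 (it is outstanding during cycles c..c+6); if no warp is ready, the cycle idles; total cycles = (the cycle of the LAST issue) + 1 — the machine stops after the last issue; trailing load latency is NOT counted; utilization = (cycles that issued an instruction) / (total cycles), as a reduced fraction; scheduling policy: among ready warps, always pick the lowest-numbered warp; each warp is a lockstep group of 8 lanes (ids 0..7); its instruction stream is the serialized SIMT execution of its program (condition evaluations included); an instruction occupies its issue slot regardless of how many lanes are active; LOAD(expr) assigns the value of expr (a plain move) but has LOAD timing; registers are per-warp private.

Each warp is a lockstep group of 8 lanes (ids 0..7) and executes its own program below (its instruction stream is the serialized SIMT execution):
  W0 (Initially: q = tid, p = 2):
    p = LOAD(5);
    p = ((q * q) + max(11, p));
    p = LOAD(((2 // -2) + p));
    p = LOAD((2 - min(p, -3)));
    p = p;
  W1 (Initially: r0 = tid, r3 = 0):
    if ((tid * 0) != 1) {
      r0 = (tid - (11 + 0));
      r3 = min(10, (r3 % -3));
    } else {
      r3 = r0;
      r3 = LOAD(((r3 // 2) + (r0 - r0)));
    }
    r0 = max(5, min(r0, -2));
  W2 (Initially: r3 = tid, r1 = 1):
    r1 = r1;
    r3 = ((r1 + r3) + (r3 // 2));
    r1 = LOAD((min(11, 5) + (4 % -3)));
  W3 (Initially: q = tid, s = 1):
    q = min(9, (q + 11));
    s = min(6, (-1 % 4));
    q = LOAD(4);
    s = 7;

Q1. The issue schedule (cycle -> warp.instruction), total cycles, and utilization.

cycle 0: W0.I0
cycle 1: W1.I0
cycle 2: W1.I1
cycle 3: W1.I2
cycle 4: W1.I3
cycle 5: W2.I0
cycle 6: W2.I1
cycle 7: W0.I1
cycle 8: W0.I2
cycle 9: W2.I2
cycle 10: W3.I0
cycle 11: W3.I1
cycle 12: W3.I2
cycle 13: W3.I3
cycle 14: idle
cycle 15: W0.I3
cycle 16: idle
cycle 17: idle
cycle 18: idle
cycle 19: idle
cycle 20: idle
cycle 21: idle
cycle 22: W0.I4

Answer: 23 cycles, utilization 16/23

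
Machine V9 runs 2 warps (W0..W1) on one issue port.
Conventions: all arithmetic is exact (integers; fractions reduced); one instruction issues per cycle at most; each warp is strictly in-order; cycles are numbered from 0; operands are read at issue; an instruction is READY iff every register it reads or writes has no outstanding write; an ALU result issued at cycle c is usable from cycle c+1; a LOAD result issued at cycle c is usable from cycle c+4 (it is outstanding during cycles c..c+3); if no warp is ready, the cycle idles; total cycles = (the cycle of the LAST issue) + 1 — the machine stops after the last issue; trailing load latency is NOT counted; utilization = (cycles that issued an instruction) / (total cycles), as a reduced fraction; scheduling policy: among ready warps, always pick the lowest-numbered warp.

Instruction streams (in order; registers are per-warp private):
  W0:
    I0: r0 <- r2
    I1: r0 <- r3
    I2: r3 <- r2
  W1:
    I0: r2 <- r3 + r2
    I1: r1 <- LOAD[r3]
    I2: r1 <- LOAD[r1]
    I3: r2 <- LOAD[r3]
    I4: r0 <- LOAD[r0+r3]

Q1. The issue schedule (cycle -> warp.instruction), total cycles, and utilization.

cycle 0: W0.I0
cycle 1: W0.I1
cycle 2: W0.I2
cycle 3: W1.I0
cycle 4: W1.I1
cycle 5: idle
cycle 6: idle
cycle 7: idle
cycle 8: W1.I2
cycle 9: W1.I3
cycle 10: W1.I4

Answer: 11 cycles, utilization 8/11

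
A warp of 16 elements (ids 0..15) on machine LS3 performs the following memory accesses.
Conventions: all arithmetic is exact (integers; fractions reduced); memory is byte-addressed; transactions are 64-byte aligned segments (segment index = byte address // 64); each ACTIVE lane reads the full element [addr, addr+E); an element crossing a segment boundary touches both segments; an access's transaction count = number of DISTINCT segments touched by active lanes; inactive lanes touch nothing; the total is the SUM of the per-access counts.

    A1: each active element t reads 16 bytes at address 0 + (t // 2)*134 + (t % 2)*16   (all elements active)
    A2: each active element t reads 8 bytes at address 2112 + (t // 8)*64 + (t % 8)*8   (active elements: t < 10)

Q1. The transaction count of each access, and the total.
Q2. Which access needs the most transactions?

A1: 10 transactions
A2: 2 transactions

Answer: 10,2; total 12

Answer: A1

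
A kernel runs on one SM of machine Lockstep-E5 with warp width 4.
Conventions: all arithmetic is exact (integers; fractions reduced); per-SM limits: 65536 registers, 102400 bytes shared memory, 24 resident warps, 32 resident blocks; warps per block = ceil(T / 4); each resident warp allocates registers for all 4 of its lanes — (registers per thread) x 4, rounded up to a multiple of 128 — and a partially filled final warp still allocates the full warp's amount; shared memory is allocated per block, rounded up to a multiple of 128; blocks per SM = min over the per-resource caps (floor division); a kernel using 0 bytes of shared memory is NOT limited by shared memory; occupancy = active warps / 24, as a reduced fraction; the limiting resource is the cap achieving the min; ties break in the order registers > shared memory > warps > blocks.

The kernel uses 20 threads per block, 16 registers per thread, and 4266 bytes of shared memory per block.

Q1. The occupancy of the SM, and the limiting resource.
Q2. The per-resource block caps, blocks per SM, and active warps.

Answer: occupancy 5/6, limited by warps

registers: 102 blocks
shared memory: 23 blocks
warps: 4 blocks
blocks: 32 blocks

Answer: 4 blocks, 20 active warps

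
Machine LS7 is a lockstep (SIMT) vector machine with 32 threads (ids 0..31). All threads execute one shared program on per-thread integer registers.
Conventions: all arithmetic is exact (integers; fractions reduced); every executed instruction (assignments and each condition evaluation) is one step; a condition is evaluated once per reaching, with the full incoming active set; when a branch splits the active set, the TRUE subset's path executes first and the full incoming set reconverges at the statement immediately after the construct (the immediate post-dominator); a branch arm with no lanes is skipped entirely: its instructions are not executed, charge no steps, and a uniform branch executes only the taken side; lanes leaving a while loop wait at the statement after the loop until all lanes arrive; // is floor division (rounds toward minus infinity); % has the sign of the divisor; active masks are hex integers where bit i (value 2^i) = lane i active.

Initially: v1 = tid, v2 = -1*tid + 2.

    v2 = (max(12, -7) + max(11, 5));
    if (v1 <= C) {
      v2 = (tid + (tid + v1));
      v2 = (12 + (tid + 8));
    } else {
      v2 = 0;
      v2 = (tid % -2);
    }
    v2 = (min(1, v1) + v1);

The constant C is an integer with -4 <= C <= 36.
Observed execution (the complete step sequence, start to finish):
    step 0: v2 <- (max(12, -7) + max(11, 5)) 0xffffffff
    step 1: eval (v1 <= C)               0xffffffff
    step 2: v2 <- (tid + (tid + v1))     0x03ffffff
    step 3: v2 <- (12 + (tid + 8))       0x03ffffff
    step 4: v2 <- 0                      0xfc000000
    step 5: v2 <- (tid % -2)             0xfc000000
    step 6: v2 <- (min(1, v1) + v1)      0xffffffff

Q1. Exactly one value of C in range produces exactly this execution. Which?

Answer: C = 25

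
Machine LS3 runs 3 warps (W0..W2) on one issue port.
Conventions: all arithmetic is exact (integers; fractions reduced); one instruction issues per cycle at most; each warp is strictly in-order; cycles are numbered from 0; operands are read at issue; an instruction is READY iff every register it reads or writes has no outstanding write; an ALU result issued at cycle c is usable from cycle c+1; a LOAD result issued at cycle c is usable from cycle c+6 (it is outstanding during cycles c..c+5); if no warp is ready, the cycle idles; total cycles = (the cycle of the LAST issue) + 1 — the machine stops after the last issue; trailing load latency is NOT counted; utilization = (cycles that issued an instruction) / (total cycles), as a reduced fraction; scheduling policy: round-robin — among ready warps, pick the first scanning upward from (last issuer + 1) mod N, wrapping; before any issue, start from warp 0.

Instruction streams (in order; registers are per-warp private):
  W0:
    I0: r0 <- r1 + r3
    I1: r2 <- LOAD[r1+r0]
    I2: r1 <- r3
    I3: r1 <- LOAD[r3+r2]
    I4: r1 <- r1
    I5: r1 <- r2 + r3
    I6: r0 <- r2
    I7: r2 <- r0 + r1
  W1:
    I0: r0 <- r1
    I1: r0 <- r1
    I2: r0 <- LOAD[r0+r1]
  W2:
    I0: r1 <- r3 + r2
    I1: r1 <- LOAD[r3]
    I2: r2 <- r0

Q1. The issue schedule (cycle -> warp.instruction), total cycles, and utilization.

cycle 0: W0.I0
cycle 1: W1.I0
cycle 2: W2.I0
cycle 3: W0.I1
cycle 4: W1.I1
cycle 5: W2.I1
cycle 6: W0.I2
cycle 7: W1.I2
cycle 8: W2.I2
cycle 9: W0.I3
cycle 10: idle
cycle 11: idle
cycle 12: idle
cycle 13: idle
cycle 14: idle
cycle 15: W0.I4
cycle 16: W0.I5
cycle 17: W0.I6
cycle 18: W0.I7

Answer: 19 cycles, utilization 14/19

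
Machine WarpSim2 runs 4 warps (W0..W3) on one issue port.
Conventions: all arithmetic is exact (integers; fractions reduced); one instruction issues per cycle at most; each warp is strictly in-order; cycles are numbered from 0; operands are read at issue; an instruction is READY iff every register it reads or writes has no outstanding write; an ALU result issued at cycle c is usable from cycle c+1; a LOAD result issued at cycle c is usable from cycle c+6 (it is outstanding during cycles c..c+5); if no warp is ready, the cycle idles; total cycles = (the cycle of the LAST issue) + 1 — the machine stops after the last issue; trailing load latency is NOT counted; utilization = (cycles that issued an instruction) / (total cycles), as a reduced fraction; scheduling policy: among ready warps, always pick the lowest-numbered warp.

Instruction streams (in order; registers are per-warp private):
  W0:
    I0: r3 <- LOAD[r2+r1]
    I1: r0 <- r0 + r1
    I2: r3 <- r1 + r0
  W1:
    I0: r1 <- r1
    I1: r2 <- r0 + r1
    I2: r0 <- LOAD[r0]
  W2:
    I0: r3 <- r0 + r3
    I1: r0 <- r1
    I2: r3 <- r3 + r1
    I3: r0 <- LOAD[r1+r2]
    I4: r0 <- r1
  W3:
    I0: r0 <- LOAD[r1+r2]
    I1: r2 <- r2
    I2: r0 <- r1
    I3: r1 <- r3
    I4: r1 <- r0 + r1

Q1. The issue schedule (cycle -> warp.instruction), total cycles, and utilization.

cycle 0: W0.I0
cycle 1: W0.I1
cycle 2: W1.I0
cycle 3: W1.I1
cycle 4: W1.I2
cycle 5: W2.I0
cycle 6: W0.I2
cycle 7: W2.I1
cycle 8: W2.I2
cycle 9: W2.I3
cycle 10: W3.I0
cycle 11: W3.I1
cycle 12: idle
cycle 13: idle
cycle 14: idle
cycle 15: W2.I4
cycle 16: W3.I2
cycle 17: W3.I3
cycle 18: W3.I4

Answer: 19 cycles, utilization 16/19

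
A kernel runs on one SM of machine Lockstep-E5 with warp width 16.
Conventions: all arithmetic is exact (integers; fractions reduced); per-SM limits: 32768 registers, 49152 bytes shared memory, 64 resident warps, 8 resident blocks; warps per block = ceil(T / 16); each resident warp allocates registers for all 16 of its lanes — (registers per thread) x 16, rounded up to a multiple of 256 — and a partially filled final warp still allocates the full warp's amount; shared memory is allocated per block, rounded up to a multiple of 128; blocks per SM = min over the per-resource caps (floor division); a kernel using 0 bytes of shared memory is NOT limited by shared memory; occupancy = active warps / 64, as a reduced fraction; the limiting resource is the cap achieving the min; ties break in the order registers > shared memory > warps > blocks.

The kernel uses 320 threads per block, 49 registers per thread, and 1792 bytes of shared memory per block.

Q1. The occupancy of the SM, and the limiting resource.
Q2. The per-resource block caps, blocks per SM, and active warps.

Answer: occupancy 5/16, limited by registers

registers: 1 block
shared memory: 27 blocks
warps: 3 blocks
blocks: 8 blocks

Answer: 1 block, 20 active warps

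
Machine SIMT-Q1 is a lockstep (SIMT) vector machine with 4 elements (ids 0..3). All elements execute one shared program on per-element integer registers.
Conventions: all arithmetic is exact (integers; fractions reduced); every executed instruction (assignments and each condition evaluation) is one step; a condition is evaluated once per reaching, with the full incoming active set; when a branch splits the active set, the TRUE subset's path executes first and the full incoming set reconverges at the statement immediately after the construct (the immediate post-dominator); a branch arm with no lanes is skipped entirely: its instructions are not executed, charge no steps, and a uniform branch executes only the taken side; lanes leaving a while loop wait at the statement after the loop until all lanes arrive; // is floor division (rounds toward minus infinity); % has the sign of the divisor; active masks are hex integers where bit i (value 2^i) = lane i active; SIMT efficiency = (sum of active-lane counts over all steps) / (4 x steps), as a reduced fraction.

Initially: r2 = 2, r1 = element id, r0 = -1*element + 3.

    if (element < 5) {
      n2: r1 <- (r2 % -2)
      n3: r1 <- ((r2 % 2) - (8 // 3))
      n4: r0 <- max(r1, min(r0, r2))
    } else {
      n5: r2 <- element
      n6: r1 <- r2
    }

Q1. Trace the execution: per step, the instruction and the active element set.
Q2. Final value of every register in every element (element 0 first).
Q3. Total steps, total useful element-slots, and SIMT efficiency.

step 0: eval (element < 5)           0xf
step 1: r1 <- (r2 % -2)              0xf
step 2: r1 <- ((r2 % 2) - (8 // 3))  0xf
step 3: r0 <- max(r1, min(r0, r2))   0xf

Answer: 4 steps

r2: 2,2,2,2
r1: -2,-2,-2,-2
r0: 2,2,1,0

steps = 4; useful = 16; efficiency = 16/16 = 1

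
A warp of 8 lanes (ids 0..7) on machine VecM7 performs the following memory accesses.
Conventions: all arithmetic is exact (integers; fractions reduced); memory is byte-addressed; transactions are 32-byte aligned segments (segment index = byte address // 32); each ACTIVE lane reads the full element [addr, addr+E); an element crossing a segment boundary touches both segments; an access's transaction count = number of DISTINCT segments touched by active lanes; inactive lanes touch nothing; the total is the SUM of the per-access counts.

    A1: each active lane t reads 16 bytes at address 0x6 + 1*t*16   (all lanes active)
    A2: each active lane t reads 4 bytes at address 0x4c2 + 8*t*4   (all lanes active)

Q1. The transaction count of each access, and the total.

A1: 5 transactions
A2: 8 transactions

Answer: 5,8; total 13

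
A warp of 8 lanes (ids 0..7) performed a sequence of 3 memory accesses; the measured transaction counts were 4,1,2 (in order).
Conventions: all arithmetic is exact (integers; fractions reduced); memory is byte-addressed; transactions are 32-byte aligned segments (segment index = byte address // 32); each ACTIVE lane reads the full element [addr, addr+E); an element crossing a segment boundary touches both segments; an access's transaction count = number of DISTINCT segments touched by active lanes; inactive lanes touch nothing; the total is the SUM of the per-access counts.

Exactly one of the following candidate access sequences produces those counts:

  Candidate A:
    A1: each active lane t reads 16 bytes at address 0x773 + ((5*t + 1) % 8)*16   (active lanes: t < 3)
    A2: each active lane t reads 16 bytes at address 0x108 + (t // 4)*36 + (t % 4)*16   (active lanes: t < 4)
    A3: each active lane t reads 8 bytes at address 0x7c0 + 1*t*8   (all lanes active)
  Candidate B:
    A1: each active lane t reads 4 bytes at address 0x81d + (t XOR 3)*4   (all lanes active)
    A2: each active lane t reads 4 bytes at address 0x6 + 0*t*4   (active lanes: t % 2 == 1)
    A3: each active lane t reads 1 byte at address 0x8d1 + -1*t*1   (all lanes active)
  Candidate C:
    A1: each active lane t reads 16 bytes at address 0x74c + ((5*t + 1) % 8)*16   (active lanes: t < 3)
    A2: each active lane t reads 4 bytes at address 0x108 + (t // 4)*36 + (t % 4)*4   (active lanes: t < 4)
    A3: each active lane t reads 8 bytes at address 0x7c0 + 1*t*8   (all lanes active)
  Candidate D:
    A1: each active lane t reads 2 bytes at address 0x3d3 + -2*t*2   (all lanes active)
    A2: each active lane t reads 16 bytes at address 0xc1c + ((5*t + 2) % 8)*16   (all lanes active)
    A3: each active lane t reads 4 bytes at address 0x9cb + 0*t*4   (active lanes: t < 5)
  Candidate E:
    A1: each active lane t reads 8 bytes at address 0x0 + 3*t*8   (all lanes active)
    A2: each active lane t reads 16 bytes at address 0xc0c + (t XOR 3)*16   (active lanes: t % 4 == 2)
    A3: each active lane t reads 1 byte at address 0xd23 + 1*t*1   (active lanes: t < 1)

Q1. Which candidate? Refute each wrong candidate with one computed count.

A: A2 gives 3 transactions, not 1
B: A1 gives 2 transactions, not 4
D: A1 gives 2 transactions, not 4
E: A1 gives 6 transactions, not 4
C: all counts match (4,1,2)

Answer: C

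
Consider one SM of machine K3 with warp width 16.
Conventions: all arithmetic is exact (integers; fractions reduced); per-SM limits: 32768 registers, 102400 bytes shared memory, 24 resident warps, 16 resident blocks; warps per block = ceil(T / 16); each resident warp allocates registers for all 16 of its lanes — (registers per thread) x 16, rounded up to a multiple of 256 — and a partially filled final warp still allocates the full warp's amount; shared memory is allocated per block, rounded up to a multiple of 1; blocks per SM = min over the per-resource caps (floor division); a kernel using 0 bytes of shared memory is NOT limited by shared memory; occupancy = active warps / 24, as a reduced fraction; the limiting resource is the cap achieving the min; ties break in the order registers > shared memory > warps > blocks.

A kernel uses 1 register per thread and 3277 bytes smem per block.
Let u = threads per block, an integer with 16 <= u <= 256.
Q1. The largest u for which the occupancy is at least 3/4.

Answer: u = 192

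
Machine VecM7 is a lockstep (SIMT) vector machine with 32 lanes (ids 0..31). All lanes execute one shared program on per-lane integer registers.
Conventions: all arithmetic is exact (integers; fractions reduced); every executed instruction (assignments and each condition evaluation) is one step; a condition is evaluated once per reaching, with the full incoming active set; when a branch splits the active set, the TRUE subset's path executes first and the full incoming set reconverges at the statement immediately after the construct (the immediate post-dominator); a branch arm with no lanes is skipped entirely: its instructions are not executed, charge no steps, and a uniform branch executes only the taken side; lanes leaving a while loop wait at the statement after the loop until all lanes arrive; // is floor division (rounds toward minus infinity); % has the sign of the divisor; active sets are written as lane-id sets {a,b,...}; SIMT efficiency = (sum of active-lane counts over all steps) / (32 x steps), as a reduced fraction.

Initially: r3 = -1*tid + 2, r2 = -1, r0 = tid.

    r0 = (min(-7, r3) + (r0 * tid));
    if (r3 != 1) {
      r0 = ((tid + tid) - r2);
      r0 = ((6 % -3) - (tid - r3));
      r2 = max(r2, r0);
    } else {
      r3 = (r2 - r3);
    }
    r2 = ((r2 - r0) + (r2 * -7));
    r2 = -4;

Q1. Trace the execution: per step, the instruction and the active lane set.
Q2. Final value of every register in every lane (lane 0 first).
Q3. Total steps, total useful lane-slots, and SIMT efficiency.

step 0: r0 <- (min(-7, r3) + (r0 * tid)) {0,1,2,3,4,5,6,7,8,9,10,11,12,13,14,15,16,17,18,19,20,21,22,23,24,25,26,27,28,29,30,31}
step 1: eval (r3 != 1)               {0,1,2,3,4,5,6,7,8,9,10,11,12,13,14,15,16,17,18,19,20,21,22,23,24,25,26,27,28,29,30,31}
step 2: r0 <- ((tid + tid) - r2)     {0,2,3,4,5,6,7,8,9,10,11,12,13,14,15,16,17,18,19,20,21,22,23,24,25,26,27,28,29,30,31}
step 3: r0 <- ((6 % -3) - (tid - r3)) {0,2,3,4,5,6,7,8,9,10,11,12,13,14,15,16,17,18,19,20,21,22,23,24,25,26,27,28,29,30,31}
step 4: r2 <- max(r2, r0)            {0,2,3,4,5,6,7,8,9,10,11,12,13,14,15,16,17,18,19,20,21,22,23,24,25,26,27,28,29,30,31}
step 5: r3 <- (r2 - r3)              {1}
step 6: r2 <- ((r2 - r0) + (r2 * -7)) {0,1,2,3,4,5,6,7,8,9,10,11,12,13,14,15,16,17,18,19,20,21,22,23,24,25,26,27,28,29,30,31}
step 7: r2 <- -4                     {0,1,2,3,4,5,6,7,8,9,10,11,12,13,14,15,16,17,18,19,20,21,22,23,24,25,26,27,28,29,30,31}

Answer: 8 steps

r3: 2,-2,0,-1,-2,-3,-4,-5,-6,-7,-8,-9,-10,-11,-12,-13,-14,-15,-16,-17,-18,-19,-20,-21,-22,-23,-24,-25,-26,-27,-28,-29
r2: -4,-4,-4,-4,-4,-4,-4,-4,-4,-4,-4,-4,-4,-4,-4,-4,-4,-4,-4,-4,-4,-4,-4,-4,-4,-4,-4,-4,-4,-4,-4,-4
r0: 2,-6,-2,-4,-6,-8,-10,-12,-14,-16,-18,-20,-22,-24,-26,-28,-30,-32,-34,-36,-38,-40,-42,-44,-46,-48,-50,-52,-54,-56,-58,-60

steps = 8; useful = 222; efficiency = 222/256 = 111/128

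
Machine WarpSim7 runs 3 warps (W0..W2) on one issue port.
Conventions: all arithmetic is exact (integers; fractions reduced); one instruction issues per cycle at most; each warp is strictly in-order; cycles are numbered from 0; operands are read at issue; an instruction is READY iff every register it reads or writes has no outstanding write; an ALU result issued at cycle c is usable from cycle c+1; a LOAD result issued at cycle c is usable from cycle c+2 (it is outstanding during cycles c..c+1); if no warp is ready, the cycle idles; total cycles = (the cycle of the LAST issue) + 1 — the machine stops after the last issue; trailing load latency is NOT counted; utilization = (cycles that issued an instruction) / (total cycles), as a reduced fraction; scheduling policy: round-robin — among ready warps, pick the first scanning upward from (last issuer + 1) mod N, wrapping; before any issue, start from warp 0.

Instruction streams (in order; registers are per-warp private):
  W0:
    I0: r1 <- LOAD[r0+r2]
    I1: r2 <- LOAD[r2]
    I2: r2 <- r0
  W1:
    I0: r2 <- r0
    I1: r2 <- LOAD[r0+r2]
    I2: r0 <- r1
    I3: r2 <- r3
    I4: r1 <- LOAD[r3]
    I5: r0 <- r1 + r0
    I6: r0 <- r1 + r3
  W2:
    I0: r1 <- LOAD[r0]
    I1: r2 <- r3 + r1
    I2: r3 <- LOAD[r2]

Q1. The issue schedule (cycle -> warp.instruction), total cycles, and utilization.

cycle 0: W0.I0
cycle 1: W1.I0
cycle 2: W2.I0
cycle 3: W0.I1
cycle 4: W1.I1
cycle 5: W2.I1
cycle 6: W0.I2
cycle 7: W1.I2
cycle 8: W2.I2
cycle 9: W1.I3
cycle 10: W1.I4
cycle 11: idle
cycle 12: W1.I5
cycle 13: W1.I6

Answer: 14 cycles, utilization 13/14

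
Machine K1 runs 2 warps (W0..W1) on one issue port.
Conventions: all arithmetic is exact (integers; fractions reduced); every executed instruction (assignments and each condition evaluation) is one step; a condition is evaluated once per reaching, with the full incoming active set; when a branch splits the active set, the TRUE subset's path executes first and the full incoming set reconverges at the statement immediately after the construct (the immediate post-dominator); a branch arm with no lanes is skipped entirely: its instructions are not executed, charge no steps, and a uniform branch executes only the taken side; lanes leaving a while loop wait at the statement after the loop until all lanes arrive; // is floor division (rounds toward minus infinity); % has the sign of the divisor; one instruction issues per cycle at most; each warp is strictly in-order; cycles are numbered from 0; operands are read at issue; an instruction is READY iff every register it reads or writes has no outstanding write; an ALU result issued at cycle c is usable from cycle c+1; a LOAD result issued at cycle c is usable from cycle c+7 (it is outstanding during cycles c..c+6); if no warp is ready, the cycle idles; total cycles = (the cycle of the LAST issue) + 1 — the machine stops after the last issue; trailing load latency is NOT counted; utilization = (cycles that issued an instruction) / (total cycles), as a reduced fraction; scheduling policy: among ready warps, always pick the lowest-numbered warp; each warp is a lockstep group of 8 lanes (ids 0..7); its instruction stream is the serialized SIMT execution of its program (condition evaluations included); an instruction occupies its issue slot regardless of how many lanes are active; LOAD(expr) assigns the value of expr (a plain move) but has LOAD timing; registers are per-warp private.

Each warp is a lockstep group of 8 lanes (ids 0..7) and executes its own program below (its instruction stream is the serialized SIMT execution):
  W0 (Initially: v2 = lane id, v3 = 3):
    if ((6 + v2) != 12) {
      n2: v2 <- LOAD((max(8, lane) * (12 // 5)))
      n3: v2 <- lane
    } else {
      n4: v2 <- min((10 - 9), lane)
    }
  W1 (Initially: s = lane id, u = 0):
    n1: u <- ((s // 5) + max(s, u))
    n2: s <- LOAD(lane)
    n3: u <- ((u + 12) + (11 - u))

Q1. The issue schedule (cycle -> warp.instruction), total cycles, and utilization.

cycle 0: W0.I0
cycle 1: W0.I1
cycle 2: W1.I0
cycle 3: W1.I1
cycle 4: W1.I2
cycle 5: idle
cycle 6: idle
cycle 7: idle
cycle 8: W0.I2
cycle 9: W0.I3

Answer: 10 cycles, utilization 7/10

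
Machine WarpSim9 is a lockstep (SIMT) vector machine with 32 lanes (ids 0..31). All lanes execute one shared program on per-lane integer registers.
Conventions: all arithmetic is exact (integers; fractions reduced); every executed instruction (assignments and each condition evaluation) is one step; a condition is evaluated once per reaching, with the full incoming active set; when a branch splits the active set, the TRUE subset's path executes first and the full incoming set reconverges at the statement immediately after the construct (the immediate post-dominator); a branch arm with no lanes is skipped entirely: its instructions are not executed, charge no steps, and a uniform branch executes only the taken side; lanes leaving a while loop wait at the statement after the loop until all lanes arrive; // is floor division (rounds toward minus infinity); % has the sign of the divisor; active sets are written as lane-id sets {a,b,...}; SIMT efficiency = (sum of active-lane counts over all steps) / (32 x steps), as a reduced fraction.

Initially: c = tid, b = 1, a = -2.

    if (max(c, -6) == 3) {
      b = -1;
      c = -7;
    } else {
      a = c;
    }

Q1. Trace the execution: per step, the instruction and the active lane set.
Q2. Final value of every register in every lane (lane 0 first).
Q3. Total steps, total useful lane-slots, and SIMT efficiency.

step 0: eval (max(c, -6) == 3)       {0,1,2,3,4,5,6,7,8,9,10,11,12,13,14,15,16,17,18,19,20,21,22,23,24,25,26,27,28,29,30,31}
step 1: b <- -1                      {3}
step 2: c <- -7                      {3}
step 3: a <- c                       {0,1,2,4,5,6,7,8,9,10,11,12,13,14,15,16,17,18,19,20,21,22,23,24,25,26,27,28,29,30,31}

Answer: 4 steps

c: 0,1,2,-7,4,5,6,7,8,9,10,11,12,13,14,15,16,17,18,19,20,21,22,23,24,25,26,27,28,29,30,31
b: 1,1,1,-1,1,1,1,1,1,1,1,1,1,1,1,1,1,1,1,1,1,1,1,1,1,1,1,1,1,1,1,1
a: 0,1,2,-2,4,5,6,7,8,9,10,11,12,13,14,15,16,17,18,19,20,21,22,23,24,25,26,27,28,29,30,31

steps = 4; useful = 65; efficiency = 65/128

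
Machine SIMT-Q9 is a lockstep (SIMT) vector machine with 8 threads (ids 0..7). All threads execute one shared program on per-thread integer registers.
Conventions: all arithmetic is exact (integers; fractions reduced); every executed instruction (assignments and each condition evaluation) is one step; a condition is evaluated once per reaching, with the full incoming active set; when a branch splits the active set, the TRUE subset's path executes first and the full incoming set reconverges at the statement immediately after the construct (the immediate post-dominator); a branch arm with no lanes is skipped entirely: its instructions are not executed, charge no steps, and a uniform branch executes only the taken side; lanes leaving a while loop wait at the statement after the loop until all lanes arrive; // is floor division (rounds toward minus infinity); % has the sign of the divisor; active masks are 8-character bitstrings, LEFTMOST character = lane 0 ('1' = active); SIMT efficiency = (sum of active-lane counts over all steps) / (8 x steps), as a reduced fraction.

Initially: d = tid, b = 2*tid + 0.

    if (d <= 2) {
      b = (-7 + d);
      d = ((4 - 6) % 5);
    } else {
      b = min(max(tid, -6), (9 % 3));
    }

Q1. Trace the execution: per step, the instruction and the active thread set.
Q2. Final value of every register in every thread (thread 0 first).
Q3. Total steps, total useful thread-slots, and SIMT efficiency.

step 0: eval (d <= 2)                11111111
step 1: b <- (-7 + d)                11100000
step 2: d <- ((4 - 6) % 5)           11100000
step 3: b <- min(max(tid, -6), (9 % 3)) 00011111

Answer: 4 steps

d: 3,3,3,3,4,5,6,7
b: -7,-6,-5,0,0,0,0,0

steps = 4; useful = 19; efficiency = 19/32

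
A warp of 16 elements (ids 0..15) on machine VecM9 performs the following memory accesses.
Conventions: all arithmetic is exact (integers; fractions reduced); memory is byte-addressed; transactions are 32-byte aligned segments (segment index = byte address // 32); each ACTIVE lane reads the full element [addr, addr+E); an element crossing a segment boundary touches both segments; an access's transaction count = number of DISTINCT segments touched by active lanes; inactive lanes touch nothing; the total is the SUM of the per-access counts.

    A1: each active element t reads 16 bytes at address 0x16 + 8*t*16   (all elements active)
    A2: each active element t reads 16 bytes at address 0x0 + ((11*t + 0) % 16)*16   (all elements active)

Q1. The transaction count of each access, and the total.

A1: 32 transactions
A2: 8 transactions

Answer: 32,8; total 40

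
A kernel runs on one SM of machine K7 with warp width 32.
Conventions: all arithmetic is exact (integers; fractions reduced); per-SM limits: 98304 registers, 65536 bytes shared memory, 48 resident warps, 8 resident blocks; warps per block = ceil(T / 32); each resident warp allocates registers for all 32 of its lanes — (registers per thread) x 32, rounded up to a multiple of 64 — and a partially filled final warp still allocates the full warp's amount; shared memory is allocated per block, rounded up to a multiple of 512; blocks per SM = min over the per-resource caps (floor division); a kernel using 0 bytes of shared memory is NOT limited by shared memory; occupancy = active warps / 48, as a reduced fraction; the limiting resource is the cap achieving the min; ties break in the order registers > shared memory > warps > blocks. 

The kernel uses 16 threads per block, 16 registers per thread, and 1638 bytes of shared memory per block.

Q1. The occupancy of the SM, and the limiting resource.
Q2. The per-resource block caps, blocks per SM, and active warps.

Answer: occupancy 1/6, limited by blocks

registers: 192 blocks
shared memory: 32 blocks
warps: 48 blocks
blocks: 8 blocks

Answer: 8 blocks, 8 active warps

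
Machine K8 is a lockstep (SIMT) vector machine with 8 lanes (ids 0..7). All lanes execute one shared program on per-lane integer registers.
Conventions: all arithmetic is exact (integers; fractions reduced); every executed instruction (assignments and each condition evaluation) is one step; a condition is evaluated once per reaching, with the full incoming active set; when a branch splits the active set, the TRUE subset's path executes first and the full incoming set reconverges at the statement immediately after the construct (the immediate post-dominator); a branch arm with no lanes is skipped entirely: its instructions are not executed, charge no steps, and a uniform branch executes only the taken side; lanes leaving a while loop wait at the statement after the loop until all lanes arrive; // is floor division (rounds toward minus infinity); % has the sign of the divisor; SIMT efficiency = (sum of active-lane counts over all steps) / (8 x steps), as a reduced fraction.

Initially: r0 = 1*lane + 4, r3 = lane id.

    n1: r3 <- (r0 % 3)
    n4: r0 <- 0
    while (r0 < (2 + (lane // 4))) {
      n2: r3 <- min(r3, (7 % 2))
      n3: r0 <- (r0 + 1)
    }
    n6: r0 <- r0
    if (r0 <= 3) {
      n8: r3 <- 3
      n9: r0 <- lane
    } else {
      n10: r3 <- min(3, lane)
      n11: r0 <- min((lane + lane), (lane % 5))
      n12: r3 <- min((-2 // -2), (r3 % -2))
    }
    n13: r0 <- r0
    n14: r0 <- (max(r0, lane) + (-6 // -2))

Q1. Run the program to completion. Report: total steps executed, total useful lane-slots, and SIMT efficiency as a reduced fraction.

Answer: 18 steps, 132 useful, 11/12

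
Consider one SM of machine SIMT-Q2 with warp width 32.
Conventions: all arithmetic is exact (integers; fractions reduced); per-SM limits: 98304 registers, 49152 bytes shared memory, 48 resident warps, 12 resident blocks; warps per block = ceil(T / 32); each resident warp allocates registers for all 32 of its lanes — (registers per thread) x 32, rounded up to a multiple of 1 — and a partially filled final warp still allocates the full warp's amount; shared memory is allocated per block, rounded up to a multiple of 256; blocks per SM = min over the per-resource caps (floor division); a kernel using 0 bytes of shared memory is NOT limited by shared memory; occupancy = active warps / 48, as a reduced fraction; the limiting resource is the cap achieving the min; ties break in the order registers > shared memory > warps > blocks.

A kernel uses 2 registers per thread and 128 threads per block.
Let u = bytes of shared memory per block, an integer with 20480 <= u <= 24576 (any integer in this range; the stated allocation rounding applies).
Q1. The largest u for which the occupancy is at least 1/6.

Answer: u = 24576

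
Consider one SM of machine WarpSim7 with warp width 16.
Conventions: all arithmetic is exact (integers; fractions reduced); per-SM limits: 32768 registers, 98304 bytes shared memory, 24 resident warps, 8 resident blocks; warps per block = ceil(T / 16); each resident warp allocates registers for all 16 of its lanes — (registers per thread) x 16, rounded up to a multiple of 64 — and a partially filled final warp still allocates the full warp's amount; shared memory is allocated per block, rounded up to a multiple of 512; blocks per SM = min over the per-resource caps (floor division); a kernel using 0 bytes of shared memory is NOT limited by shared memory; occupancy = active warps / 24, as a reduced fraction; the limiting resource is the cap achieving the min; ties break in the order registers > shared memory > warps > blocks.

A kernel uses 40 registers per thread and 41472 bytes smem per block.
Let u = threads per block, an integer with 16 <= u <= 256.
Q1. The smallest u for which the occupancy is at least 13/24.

Answer: u = 97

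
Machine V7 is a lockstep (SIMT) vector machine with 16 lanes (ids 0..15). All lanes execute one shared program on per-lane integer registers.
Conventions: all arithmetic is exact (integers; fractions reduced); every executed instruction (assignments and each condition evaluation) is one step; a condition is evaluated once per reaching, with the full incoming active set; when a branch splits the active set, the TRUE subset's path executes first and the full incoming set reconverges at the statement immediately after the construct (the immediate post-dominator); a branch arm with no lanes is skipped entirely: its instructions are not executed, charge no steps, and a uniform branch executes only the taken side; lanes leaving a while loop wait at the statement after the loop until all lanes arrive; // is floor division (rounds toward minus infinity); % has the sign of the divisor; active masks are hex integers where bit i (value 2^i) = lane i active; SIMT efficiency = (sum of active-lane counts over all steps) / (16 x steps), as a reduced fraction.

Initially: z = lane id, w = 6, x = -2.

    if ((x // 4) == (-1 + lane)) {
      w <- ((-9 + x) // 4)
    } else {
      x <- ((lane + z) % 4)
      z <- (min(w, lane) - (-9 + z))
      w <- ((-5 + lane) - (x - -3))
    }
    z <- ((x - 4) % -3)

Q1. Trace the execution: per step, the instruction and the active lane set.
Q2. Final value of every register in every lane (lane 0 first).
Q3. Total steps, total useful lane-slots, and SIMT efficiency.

step 0: eval ((x // 4) == (-1 + lane)) 0xffff
step 1: w <- ((-9 + x) // 4)         0x0001
step 2: x <- ((lane + z) % 4)        0xfffe
step 3: z <- (min(w, lane) - (-9 + z)) 0xfffe
step 4: w <- ((-5 + lane) - (x - -3)) 0xfffe
step 5: z <- ((x - 4) % -3)          0xffff

Answer: 6 steps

z: 0,-2,-1,-2,-1,-2,-1,-2,-1,-2,-1,-2,-1,-2,-1,-2
w: -3,-9,-6,-7,-4,-5,-2,-3,0,-1,2,1,4,3,6,5
x: -2,2,0,2,0,2,0,2,0,2,0,2,0,2,0,2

steps = 6; useful = 78; efficiency = 78/96 = 13/16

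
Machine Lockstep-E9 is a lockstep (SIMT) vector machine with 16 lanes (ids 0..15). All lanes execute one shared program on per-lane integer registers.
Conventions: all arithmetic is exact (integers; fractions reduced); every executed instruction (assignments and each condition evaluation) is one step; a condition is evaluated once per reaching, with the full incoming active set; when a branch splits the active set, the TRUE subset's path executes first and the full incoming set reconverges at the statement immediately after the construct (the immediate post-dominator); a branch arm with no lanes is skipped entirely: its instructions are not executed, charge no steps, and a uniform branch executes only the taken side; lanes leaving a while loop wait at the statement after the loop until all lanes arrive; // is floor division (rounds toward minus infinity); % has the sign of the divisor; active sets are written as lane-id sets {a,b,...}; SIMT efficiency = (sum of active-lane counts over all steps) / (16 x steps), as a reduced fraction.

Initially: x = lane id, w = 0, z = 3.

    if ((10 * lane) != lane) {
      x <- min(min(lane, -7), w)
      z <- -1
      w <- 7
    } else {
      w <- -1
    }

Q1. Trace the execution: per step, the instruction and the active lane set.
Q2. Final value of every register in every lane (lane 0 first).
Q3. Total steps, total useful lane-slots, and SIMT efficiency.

step 0: eval ((10 * lane) != lane)   {0,1,2,3,4,5,6,7,8,9,10,11,12,13,14,15}
step 1: x <- min(min(lane, -7), w)   {1,2,3,4,5,6,7,8,9,10,11,12,13,14,15}
step 2: z <- -1                      {1,2,3,4,5,6,7,8,9,10,11,12,13,14,15}
step 3: w <- 7                       {1,2,3,4,5,6,7,8,9,10,11,12,13,14,15}
step 4: w <- -1                      {0}

Answer: 5 steps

x: 0,-7,-7,-7,-7,-7,-7,-7,-7,-7,-7,-7,-7,-7,-7,-7
w: -1,7,7,7,7,7,7,7,7,7,7,7,7,7,7,7
z: 3,-1,-1,-1,-1,-1,-1,-1,-1,-1,-1,-1,-1,-1,-1,-1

steps = 5; useful = 62; efficiency = 62/80 = 31/40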